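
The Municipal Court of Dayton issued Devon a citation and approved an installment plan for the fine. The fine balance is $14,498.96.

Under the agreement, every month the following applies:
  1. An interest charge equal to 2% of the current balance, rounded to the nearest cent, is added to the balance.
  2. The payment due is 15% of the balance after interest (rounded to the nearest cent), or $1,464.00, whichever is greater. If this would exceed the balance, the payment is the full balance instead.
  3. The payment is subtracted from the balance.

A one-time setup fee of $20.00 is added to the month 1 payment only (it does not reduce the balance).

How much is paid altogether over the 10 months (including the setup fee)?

$16,047.47

Month 1: $14,498.96 +$289.98 interest = $14,788.94; pay $2,218.34 (+ $20.00 fee) → $12,570.60
Month 2: $12,570.60 +$251.41 interest = $12,822.01; pay $1,923.30 → $10,898.71
Month 3: $10,898.71 +$217.97 interest = $11,116.68; pay $1,667.50 → $9,449.18
Month 4: $9,449.18 +$188.98 interest = $9,638.16; pay $1,464.00 → $8,174.16
Month 5: $8,174.16 +$163.48 interest = $8,337.64; pay $1,464.00 → $6,873.64
Month 6: $6,873.64 +$137.47 interest = $7,011.11; pay $1,464.00 → $5,547.11
Month 7: $5,547.11 +$110.94 interest = $5,658.05; pay $1,464.00 → $4,194.05
Month 8: $4,194.05 +$83.88 interest = $4,277.93; pay $1,464.00 → $2,813.93
Month 9: $2,813.93 +$56.28 interest = $2,870.21; pay $1,464.00 → $1,406.21
Month 10: $1,406.21 +$28.12 interest = $1,434.33; pay $1,434.33 → $0.00
Total paid: $16,047.47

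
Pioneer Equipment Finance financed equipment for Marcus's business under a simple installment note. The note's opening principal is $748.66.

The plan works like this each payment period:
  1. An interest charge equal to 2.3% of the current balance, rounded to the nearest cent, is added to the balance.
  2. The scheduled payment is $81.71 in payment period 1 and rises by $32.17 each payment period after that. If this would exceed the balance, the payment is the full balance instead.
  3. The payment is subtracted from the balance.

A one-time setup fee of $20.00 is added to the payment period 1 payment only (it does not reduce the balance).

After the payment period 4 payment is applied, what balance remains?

Payment period 1: $748.66 +$17.22 interest = $765.88; pay $81.71 (+ $20.00 fee) → $684.17
Payment period 2: $684.17 +$15.74 interest = $699.91; pay $113.88 → $586.03
Payment period 3: $586.03 +$13.48 interest = $599.51; pay $146.05 → $453.46
Payment period 4: $453.46 +$10.43 interest = $463.89; pay $178.22 → $285.67

$285.67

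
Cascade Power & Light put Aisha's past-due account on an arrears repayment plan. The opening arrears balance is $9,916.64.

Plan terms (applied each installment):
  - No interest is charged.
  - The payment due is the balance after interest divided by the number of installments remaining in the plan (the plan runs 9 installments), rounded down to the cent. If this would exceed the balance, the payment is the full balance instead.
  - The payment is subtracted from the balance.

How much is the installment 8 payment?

$1,101.85

Installment 1: opening $9,916.64; payment $1,101.84; balance $8,814.80
Installment 2: opening $8,814.80; payment $1,101.85; balance $7,712.95
Installment 3: opening $7,712.95; payment $1,101.85; balance $6,611.10
Installment 4: opening $6,611.10; payment $1,101.85; balance $5,509.25
Installment 5: opening $5,509.25; payment $1,101.85; balance $4,407.40
Installment 6: opening $4,407.40; payment $1,101.85; balance $3,305.55
Installment 7: opening $3,305.55; payment $1,101.85; balance $2,203.70
Installment 8: opening $2,203.70; payment $1,101.85; balance $1,101.85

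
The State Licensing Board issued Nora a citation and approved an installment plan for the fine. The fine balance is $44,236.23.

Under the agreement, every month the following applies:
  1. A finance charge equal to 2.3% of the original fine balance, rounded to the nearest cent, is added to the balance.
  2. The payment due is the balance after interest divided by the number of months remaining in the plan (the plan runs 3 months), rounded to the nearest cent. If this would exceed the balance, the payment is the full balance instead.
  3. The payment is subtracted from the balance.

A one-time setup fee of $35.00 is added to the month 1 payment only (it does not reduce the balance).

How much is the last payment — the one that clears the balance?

$16,610.70

Month 1: opening $44,236.23; interest $1,017.43 → $45,253.66; payment $15,084.55 (+ $35.00 fee); balance $30,169.11
Month 2: opening $30,169.11; interest $1,017.43 → $31,186.54; payment $15,593.27; balance $15,593.27
Month 3: opening $15,593.27; interest $1,017.43 → $16,610.70; payment $16,610.70; balance $0.00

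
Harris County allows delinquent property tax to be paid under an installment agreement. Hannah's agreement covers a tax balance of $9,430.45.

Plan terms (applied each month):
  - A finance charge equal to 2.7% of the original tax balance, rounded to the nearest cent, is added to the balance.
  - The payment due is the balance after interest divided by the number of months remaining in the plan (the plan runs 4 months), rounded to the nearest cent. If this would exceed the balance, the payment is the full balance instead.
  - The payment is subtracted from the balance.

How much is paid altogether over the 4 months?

Month 1: opening $9,430.45; interest $254.62 → $9,685.07; payment $2,421.27; balance $7,263.80
Month 2: opening $7,263.80; interest $254.62 → $7,518.42; payment $2,506.14; balance $5,012.28
Month 3: opening $5,012.28; interest $254.62 → $5,266.90; payment $2,633.45; balance $2,633.45
Month 4: opening $2,633.45; interest $254.62 → $2,888.07; payment $2,888.07; balance $0.00
Total paid: $10,448.93

$10,448.93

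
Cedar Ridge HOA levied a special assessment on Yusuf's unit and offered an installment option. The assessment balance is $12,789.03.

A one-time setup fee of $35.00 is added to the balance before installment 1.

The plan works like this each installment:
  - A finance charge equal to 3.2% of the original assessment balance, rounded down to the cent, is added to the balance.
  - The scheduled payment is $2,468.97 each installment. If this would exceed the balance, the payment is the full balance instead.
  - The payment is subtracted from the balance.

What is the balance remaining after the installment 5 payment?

$2,525.38

Installment 1: $12,824.03 +$409.24 interest = $13,233.27; pay $2,468.97 → $10,764.30
Installment 2: $10,764.30 +$409.24 interest = $11,173.54; pay $2,468.97 → $8,704.57
Installment 3: $8,704.57 +$409.24 interest = $9,113.81; pay $2,468.97 → $6,644.84
Installment 4: $6,644.84 +$409.24 interest = $7,054.08; pay $2,468.97 → $4,585.11
Installment 5: $4,585.11 +$409.24 interest = $4,994.35; pay $2,468.97 → $2,525.38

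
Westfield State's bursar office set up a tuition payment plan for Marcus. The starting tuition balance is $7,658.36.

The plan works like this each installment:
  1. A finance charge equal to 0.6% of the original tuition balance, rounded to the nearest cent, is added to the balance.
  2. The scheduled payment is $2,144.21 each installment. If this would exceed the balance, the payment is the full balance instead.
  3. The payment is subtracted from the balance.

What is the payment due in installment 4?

$1,409.53

# | Opening | Interest | Payment | End bal
1 | $7,658.36 | $45.95 | $2,144.21 | $5,560.10
2 | $5,560.10 | $45.95 | $2,144.21 | $3,461.84
3 | $3,461.84 | $45.95 | $2,144.21 | $1,363.58
4 | $1,363.58 | $45.95 | $1,409.53 | $0.00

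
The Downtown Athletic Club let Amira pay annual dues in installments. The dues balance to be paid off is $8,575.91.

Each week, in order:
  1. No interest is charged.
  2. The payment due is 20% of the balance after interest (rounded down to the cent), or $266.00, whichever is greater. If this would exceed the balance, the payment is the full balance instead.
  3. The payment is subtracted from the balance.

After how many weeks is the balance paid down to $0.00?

14

Week 1: $8,575.91 − $1,715.18 → $6,860.73
Week 2: $6,860.73 − $1,372.14 → $5,488.59
Week 3: $5,488.59 − $1,097.71 → $4,390.88
Week 4: $4,390.88 − $878.17 → $3,512.71
Week 5: $3,512.71 − $702.54 → $2,810.17
Week 6: $2,810.17 − $562.03 → $2,248.14
Week 7: $2,248.14 − $449.62 → $1,798.52
Week 8: $1,798.52 − $359.70 → $1,438.82
Week 9: $1,438.82 − $287.76 → $1,151.06
Week 10: $1,151.06 − $266.00 → $885.06
Week 11: $885.06 − $266.00 → $619.06
Week 12: $619.06 − $266.00 → $353.06
Week 13: $353.06 − $266.00 → $87.06
Week 14: $87.06 − $87.06 → $0.00
Balance reaches $0.00 in week 14.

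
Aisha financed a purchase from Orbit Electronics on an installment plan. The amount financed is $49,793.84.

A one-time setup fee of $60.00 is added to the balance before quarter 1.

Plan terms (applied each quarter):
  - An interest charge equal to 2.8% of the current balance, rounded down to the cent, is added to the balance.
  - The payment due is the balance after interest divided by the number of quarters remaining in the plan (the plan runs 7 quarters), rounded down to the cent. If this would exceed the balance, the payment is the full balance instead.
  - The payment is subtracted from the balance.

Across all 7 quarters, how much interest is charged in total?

Quarter 1: $49,853.84 +$1,395.90 interest = $51,249.74; pay $7,321.39 → $43,928.35
Quarter 2: $43,928.35 +$1,229.99 interest = $45,158.34; pay $7,526.39 → $37,631.95
Quarter 3: $37,631.95 +$1,053.69 interest = $38,685.64; pay $7,737.12 → $30,948.52
Quarter 4: $30,948.52 +$866.55 interest = $31,815.07; pay $7,953.76 → $23,861.31
Quarter 5: $23,861.31 +$668.11 interest = $24,529.42; pay $8,176.47 → $16,352.95
Quarter 6: $16,352.95 +$457.88 interest = $16,810.83; pay $8,405.41 → $8,405.42
Quarter 7: $8,405.42 +$235.35 interest = $8,640.77; pay $8,640.77 → $0.00
Total interest: $1,395.90 + $1,229.99 + $1,053.69 + $866.55 + $668.11 + $457.88 + $235.35 = $5,907.47

$5,907.47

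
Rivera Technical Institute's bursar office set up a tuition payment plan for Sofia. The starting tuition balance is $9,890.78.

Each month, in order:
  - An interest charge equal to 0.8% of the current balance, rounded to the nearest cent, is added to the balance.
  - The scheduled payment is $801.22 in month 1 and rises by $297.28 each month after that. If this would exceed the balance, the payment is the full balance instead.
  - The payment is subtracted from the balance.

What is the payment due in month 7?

# | Opening | Interest | Payment | End bal
1 | $9,890.78 | $79.13 | $801.22 | $9,168.69
2 | $9,168.69 | $73.35 | $1,098.50 | $8,143.54
3 | $8,143.54 | $65.15 | $1,395.78 | $6,812.91
4 | $6,812.91 | $54.50 | $1,693.06 | $5,174.35
5 | $5,174.35 | $41.39 | $1,990.34 | $3,225.40
6 | $3,225.40 | $25.80 | $2,287.62 | $963.58
7 | $963.58 | $7.71 | $971.29 | $0.00

$971.29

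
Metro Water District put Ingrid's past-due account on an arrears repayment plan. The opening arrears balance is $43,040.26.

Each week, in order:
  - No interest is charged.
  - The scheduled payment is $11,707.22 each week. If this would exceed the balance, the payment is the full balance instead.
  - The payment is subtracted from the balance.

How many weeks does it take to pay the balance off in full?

# | Opening | Payment | End bal
1 | $43,040.26 | $11,707.22 | $31,333.04
2 | $31,333.04 | $11,707.22 | $19,625.82
3 | $19,625.82 | $11,707.22 | $7,918.60
4 | $7,918.60 | $7,918.60 | $0.00
Balance reaches $0.00 in week 4.

4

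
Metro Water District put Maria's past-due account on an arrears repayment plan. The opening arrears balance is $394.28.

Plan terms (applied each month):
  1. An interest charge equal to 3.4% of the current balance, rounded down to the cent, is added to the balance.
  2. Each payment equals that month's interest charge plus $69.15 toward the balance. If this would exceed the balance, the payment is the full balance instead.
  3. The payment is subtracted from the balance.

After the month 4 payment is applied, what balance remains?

$117.68

Month 1: opening $394.28; interest $13.40 → $407.68; payment $82.55; balance $325.13
Month 2: opening $325.13; interest $11.05 → $336.18; payment $80.20; balance $255.98
Month 3: opening $255.98; interest $8.70 → $264.68; payment $77.85; balance $186.83
Month 4: opening $186.83; interest $6.35 → $193.18; payment $75.50; balance $117.68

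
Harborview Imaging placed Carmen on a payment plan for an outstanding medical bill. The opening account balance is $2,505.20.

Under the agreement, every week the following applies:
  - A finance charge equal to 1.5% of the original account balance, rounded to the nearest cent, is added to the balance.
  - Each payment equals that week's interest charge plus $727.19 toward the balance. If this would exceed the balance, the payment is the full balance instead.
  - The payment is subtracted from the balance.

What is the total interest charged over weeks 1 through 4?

$150.32

Week 1: $2,505.20 +$37.58 interest = $2,542.78; pay $764.77 → $1,778.01
Week 2: $1,778.01 +$37.58 interest = $1,815.59; pay $764.77 → $1,050.82
Week 3: $1,050.82 +$37.58 interest = $1,088.40; pay $764.77 → $323.63
Week 4: $323.63 +$37.58 interest = $361.21; pay $361.21 → $0.00
Total interest: $37.58 + $37.58 + $37.58 + $37.58 = $150.32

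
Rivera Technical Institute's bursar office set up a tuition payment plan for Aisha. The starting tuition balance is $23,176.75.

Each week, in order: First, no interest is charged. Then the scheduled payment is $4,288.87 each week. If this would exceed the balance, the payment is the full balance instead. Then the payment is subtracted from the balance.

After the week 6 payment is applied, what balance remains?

$0.00

Week 1: opening $23,176.75; payment $4,288.87; balance $18,887.88
Week 2: opening $18,887.88; payment $4,288.87; balance $14,599.01
Week 3: opening $14,599.01; payment $4,288.87; balance $10,310.14
Week 4: opening $10,310.14; payment $4,288.87; balance $6,021.27
Week 5: opening $6,021.27; payment $4,288.87; balance $1,732.40
Week 6: opening $1,732.40; payment $1,732.40; balance $0.00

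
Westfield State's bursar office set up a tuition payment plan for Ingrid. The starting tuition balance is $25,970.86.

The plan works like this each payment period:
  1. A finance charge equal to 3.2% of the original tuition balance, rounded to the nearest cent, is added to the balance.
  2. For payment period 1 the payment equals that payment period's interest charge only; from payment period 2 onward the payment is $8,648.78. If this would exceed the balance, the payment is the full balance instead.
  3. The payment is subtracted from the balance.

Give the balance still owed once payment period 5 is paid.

# | Opening | Interest | Payment | End bal
1 | $25,970.86 | $831.07 | $831.07 | $25,970.86
2 | $25,970.86 | $831.07 | $8,648.78 | $18,153.15
3 | $18,153.15 | $831.07 | $8,648.78 | $10,335.44
4 | $10,335.44 | $831.07 | $8,648.78 | $2,517.73
5 | $2,517.73 | $831.07 | $3,348.80 | $0.00

$0.00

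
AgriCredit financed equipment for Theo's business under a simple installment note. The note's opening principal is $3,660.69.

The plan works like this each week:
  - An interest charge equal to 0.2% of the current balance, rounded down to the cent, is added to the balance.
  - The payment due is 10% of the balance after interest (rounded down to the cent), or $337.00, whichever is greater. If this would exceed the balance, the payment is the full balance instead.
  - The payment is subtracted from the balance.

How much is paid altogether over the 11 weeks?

$3,704.08

Week 1: $3,660.69 +$7.32 interest = $3,668.01; pay $366.80 → $3,301.21
Week 2: $3,301.21 +$6.60 interest = $3,307.81; pay $337.00 → $2,970.81
Week 3: $2,970.81 +$5.94 interest = $2,976.75; pay $337.00 → $2,639.75
Week 4: $2,639.75 +$5.27 interest = $2,645.02; pay $337.00 → $2,308.02
Week 5: $2,308.02 +$4.61 interest = $2,312.63; pay $337.00 → $1,975.63
Week 6: $1,975.63 +$3.95 interest = $1,979.58; pay $337.00 → $1,642.58
Week 7: $1,642.58 +$3.28 interest = $1,645.86; pay $337.00 → $1,308.86
Week 8: $1,308.86 +$2.61 interest = $1,311.47; pay $337.00 → $974.47
Week 9: $974.47 +$1.94 interest = $976.41; pay $337.00 → $639.41
Week 10: $639.41 +$1.27 interest = $640.68; pay $337.00 → $303.68
Week 11: $303.68 +$0.60 interest = $304.28; pay $304.28 → $0.00
Total paid: $3,704.08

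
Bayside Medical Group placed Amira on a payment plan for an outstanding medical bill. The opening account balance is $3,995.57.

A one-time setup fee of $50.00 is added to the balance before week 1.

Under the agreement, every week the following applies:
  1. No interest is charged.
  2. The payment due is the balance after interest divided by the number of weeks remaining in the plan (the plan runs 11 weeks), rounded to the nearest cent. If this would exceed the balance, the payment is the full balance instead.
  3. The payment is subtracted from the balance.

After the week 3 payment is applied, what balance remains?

$2,942.23

# | Opening | Payment | End bal
1 | $4,045.57 | $367.78 | $3,677.79
2 | $3,677.79 | $367.78 | $3,310.01
3 | $3,310.01 | $367.78 | $2,942.23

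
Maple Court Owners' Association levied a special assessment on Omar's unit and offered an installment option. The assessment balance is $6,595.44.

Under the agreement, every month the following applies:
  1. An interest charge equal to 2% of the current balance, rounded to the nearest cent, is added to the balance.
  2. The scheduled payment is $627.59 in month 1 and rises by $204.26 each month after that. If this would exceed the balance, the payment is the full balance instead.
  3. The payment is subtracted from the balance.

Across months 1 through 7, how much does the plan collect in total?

$7,157.67

Month 1: $6,595.44 +$131.91 interest = $6,727.35; pay $627.59 → $6,099.76
Month 2: $6,099.76 +$122.00 interest = $6,221.76; pay $831.85 → $5,389.91
Month 3: $5,389.91 +$107.80 interest = $5,497.71; pay $1,036.11 → $4,461.60
Month 4: $4,461.60 +$89.23 interest = $4,550.83; pay $1,240.37 → $3,310.46
Month 5: $3,310.46 +$66.21 interest = $3,376.67; pay $1,444.63 → $1,932.04
Month 6: $1,932.04 +$38.64 interest = $1,970.68; pay $1,648.89 → $321.79
Month 7: $321.79 +$6.44 interest = $328.23; pay $328.23 → $0.00
Total paid: $7,157.67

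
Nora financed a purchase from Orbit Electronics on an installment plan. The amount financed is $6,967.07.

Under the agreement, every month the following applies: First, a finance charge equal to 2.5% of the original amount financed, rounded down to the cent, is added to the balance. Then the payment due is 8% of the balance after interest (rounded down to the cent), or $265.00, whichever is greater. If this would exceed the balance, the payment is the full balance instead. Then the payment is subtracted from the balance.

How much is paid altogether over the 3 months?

$1,621.11

Month 1: $6,967.07 +$174.17 interest = $7,141.24; pay $571.29 → $6,569.95
Month 2: $6,569.95 +$174.17 interest = $6,744.12; pay $539.52 → $6,204.60
Month 3: $6,204.60 +$174.17 interest = $6,378.77; pay $510.30 → $5,868.47
Total paid: $1,621.11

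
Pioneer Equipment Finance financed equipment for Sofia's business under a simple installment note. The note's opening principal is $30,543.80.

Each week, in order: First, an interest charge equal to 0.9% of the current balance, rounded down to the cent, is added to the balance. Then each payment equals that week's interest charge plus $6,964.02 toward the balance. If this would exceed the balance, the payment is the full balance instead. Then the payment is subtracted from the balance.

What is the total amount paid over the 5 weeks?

Week 1: opening $30,543.80; interest $274.89 → $30,818.69; payment $7,238.91; balance $23,579.78
Week 2: opening $23,579.78; interest $212.21 → $23,791.99; payment $7,176.23; balance $16,615.76
Week 3: opening $16,615.76; interest $149.54 → $16,765.30; payment $7,113.56; balance $9,651.74
Week 4: opening $9,651.74; interest $86.86 → $9,738.60; payment $7,050.88; balance $2,687.72
Week 5: opening $2,687.72; interest $24.18 → $2,711.90; payment $2,711.90; balance $0.00
Total paid: $31,291.48

$31,291.48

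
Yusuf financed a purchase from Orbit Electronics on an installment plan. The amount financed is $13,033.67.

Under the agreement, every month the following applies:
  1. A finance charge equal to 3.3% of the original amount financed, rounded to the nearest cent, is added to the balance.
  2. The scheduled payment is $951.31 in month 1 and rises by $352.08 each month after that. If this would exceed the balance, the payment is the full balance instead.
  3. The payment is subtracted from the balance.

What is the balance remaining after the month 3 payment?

$10,413.83

Month 1: $13,033.67 +$430.11 interest = $13,463.78; pay $951.31 → $12,512.47
Month 2: $12,512.47 +$430.11 interest = $12,942.58; pay $1,303.39 → $11,639.19
Month 3: $11,639.19 +$430.11 interest = $12,069.30; pay $1,655.47 → $10,413.83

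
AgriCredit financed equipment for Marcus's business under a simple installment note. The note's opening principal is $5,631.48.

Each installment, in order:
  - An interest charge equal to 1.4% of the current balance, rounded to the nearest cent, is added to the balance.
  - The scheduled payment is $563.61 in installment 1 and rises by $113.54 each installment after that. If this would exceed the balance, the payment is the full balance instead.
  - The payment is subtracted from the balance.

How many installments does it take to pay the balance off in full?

Installment 1: $5,631.48 +$78.84 interest = $5,710.32; pay $563.61 → $5,146.71
Installment 2: $5,146.71 +$72.05 interest = $5,218.76; pay $677.15 → $4,541.61
Installment 3: $4,541.61 +$63.58 interest = $4,605.19; pay $790.69 → $3,814.50
Installment 4: $3,814.50 +$53.40 interest = $3,867.90; pay $904.23 → $2,963.67
Installment 5: $2,963.67 +$41.49 interest = $3,005.16; pay $1,017.77 → $1,987.39
Installment 6: $1,987.39 +$27.82 interest = $2,015.21; pay $1,131.31 → $883.90
Installment 7: $883.90 +$12.37 interest = $896.27; pay $896.27 → $0.00
Balance reaches $0.00 in installment 7.

7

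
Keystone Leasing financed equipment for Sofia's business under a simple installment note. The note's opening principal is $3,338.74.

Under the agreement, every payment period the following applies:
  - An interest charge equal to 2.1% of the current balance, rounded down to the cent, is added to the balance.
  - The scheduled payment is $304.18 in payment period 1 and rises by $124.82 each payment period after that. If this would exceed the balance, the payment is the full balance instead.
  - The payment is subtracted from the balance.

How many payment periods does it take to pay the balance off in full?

Payment period 1: opening $3,338.74; interest $70.11 → $3,408.85; payment $304.18; balance $3,104.67
Payment period 2: opening $3,104.67; interest $65.19 → $3,169.86; payment $429.00; balance $2,740.86
Payment period 3: opening $2,740.86; interest $57.55 → $2,798.41; payment $553.82; balance $2,244.59
Payment period 4: opening $2,244.59; interest $47.13 → $2,291.72; payment $678.64; balance $1,613.08
Payment period 5: opening $1,613.08; interest $33.87 → $1,646.95; payment $803.46; balance $843.49
Payment period 6: opening $843.49; interest $17.71 → $861.20; payment $861.20; balance $0.00
Balance reaches $0.00 in payment period 6.

6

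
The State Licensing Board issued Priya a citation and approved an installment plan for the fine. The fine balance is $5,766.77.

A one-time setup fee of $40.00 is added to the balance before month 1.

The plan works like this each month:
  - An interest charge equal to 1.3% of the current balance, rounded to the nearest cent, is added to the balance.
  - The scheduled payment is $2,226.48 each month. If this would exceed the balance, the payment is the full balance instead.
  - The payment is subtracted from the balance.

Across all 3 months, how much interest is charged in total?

$142.22

# | Opening | Interest | Payment | End bal
1 | $5,806.77 | $75.49 | $2,226.48 | $3,655.78
2 | $3,655.78 | $47.53 | $2,226.48 | $1,476.83
3 | $1,476.83 | $19.20 | $1,496.03 | $0.00
Total interest: $75.49 + $47.53 + $19.20 = $142.22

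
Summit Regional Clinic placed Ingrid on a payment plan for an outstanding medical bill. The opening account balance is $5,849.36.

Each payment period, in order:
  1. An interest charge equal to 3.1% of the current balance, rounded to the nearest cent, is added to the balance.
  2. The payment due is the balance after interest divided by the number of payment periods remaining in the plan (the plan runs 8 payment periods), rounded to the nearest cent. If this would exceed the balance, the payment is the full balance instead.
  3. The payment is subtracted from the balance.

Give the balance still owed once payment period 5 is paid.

$2,555.24

Payment period 1: $5,849.36 +$181.33 interest = $6,030.69; pay $753.84 → $5,276.85
Payment period 2: $5,276.85 +$163.58 interest = $5,440.43; pay $777.20 → $4,663.23
Payment period 3: $4,663.23 +$144.56 interest = $4,807.79; pay $801.30 → $4,006.49
Payment period 4: $4,006.49 +$124.20 interest = $4,130.69; pay $826.14 → $3,304.55
Payment period 5: $3,304.55 +$102.44 interest = $3,406.99; pay $851.75 → $2,555.24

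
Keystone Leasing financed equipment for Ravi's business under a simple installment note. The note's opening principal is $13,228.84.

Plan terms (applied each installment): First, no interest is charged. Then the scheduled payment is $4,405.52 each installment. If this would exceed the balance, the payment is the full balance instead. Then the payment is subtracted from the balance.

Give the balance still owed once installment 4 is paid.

Installment 1: $13,228.84 − $4,405.52 → $8,823.32
Installment 2: $8,823.32 − $4,405.52 → $4,417.80
Installment 3: $4,417.80 − $4,405.52 → $12.28
Installment 4: $12.28 − $12.28 → $0.00

$0.00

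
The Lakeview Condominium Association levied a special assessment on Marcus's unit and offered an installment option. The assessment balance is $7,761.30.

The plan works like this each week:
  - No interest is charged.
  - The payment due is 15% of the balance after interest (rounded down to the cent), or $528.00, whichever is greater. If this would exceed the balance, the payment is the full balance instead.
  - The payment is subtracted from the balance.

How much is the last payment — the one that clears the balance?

Week 1: opening $7,761.30; payment $1,164.19; balance $6,597.11
Week 2: opening $6,597.11; payment $989.56; balance $5,607.55
Week 3: opening $5,607.55; payment $841.13; balance $4,766.42
Week 4: opening $4,766.42; payment $714.96; balance $4,051.46
Week 5: opening $4,051.46; payment $607.71; balance $3,443.75
Week 6: opening $3,443.75; payment $528.00; balance $2,915.75
Week 7: opening $2,915.75; payment $528.00; balance $2,387.75
Week 8: opening $2,387.75; payment $528.00; balance $1,859.75
Week 9: opening $1,859.75; payment $528.00; balance $1,331.75
Week 10: opening $1,331.75; payment $528.00; balance $803.75
Week 11: opening $803.75; payment $528.00; balance $275.75
Week 12: opening $275.75; payment $275.75; balance $0.00

$275.75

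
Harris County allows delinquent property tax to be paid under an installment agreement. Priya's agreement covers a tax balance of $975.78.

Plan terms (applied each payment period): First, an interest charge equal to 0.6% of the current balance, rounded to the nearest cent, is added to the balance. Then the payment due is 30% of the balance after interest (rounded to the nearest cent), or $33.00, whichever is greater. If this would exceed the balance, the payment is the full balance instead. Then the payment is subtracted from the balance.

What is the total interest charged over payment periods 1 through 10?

$18.99

Payment period 1: opening $975.78; interest $5.85 → $981.63; payment $294.49; balance $687.14
Payment period 2: opening $687.14; interest $4.12 → $691.26; payment $207.38; balance $483.88
Payment period 3: opening $483.88; interest $2.90 → $486.78; payment $146.03; balance $340.75
Payment period 4: opening $340.75; interest $2.04 → $342.79; payment $102.84; balance $239.95
Payment period 5: opening $239.95; interest $1.44 → $241.39; payment $72.42; balance $168.97
Payment period 6: opening $168.97; interest $1.01 → $169.98; payment $50.99; balance $118.99
Payment period 7: opening $118.99; interest $0.71 → $119.70; payment $35.91; balance $83.79
Payment period 8: opening $83.79; interest $0.50 → $84.29; payment $33.00; balance $51.29
Payment period 9: opening $51.29; interest $0.31 → $51.60; payment $33.00; balance $18.60
Payment period 10: opening $18.60; interest $0.11 → $18.71; payment $18.71; balance $0.00
Total interest: $5.85 + $4.12 + $2.90 + $2.04 + $1.44 + $1.01 + $0.71 + $0.50 + $0.31 + $0.11 = $18.99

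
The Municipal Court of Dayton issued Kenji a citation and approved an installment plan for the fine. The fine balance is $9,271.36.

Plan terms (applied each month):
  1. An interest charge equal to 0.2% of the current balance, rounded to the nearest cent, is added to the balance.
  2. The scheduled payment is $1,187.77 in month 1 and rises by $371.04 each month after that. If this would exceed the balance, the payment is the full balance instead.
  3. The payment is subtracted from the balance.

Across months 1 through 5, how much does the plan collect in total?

$9,333.21

Month 1: opening $9,271.36; interest $18.54 → $9,289.90; payment $1,187.77; balance $8,102.13
Month 2: opening $8,102.13; interest $16.20 → $8,118.33; payment $1,558.81; balance $6,559.52
Month 3: opening $6,559.52; interest $13.12 → $6,572.64; payment $1,929.85; balance $4,642.79
Month 4: opening $4,642.79; interest $9.29 → $4,652.08; payment $2,300.89; balance $2,351.19
Month 5: opening $2,351.19; interest $4.70 → $2,355.89; payment $2,355.89; balance $0.00
Total paid: $9,333.21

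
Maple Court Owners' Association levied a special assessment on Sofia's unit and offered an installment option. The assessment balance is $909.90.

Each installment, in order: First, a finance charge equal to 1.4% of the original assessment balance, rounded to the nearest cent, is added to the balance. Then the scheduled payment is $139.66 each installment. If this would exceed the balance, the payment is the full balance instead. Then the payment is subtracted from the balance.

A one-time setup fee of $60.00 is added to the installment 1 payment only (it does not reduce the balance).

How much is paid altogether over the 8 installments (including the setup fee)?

$1,071.82

Installment 1: opening $909.90; interest $12.74 → $922.64; payment $139.66 (+ $60.00 fee); balance $782.98
Installment 2: opening $782.98; interest $12.74 → $795.72; payment $139.66; balance $656.06
Installment 3: opening $656.06; interest $12.74 → $668.80; payment $139.66; balance $529.14
Installment 4: opening $529.14; interest $12.74 → $541.88; payment $139.66; balance $402.22
Installment 5: opening $402.22; interest $12.74 → $414.96; payment $139.66; balance $275.30
Installment 6: opening $275.30; interest $12.74 → $288.04; payment $139.66; balance $148.38
Installment 7: opening $148.38; interest $12.74 → $161.12; payment $139.66; balance $21.46
Installment 8: opening $21.46; interest $12.74 → $34.20; payment $34.20; balance $0.00
Total paid: $1,071.82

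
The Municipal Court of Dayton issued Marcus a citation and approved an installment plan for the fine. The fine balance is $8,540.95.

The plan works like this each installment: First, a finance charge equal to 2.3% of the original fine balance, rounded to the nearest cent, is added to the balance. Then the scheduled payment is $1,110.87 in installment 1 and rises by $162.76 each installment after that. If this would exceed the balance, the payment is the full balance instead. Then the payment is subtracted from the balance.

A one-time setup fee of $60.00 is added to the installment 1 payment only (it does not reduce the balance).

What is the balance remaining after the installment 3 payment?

# | Opening | Interest | Payment | Fee | End bal
1 | $8,540.95 | $196.44 | $1,110.87 | $60.00 | $7,626.52
2 | $7,626.52 | $196.44 | $1,273.63 | — | $6,549.33
3 | $6,549.33 | $196.44 | $1,436.39 | — | $5,309.38

$5,309.38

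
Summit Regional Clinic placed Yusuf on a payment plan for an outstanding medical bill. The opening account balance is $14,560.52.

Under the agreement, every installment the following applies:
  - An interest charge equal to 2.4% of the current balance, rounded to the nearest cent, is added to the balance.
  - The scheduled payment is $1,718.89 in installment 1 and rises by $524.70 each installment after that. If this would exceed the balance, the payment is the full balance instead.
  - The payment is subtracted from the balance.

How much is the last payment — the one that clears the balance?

$2,050.29

Installment 1: opening $14,560.52; interest $349.45 → $14,909.97; payment $1,718.89; balance $13,191.08
Installment 2: opening $13,191.08; interest $316.59 → $13,507.67; payment $2,243.59; balance $11,264.08
Installment 3: opening $11,264.08; interest $270.34 → $11,534.42; payment $2,768.29; balance $8,766.13
Installment 4: opening $8,766.13; interest $210.39 → $8,976.52; payment $3,292.99; balance $5,683.53
Installment 5: opening $5,683.53; interest $136.40 → $5,819.93; payment $3,817.69; balance $2,002.24
Installment 6: opening $2,002.24; interest $48.05 → $2,050.29; payment $2,050.29; balance $0.00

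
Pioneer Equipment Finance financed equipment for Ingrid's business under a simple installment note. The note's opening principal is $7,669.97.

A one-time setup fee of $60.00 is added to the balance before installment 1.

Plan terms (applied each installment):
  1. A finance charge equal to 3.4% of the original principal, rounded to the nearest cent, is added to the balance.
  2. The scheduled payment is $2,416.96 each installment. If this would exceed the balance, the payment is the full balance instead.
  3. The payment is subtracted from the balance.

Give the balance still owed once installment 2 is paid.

$3,417.61

Installment 1: $7,729.97 +$260.78 interest = $7,990.75; pay $2,416.96 → $5,573.79
Installment 2: $5,573.79 +$260.78 interest = $5,834.57; pay $2,416.96 → $3,417.61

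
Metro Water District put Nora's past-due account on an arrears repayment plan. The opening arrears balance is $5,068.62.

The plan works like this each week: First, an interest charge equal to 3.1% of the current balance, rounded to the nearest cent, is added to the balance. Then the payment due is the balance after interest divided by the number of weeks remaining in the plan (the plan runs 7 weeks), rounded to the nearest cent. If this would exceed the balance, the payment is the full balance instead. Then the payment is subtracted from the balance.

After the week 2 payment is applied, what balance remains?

Week 1: $5,068.62 +$157.13 interest = $5,225.75; pay $746.54 → $4,479.21
Week 2: $4,479.21 +$138.86 interest = $4,618.07; pay $769.68 → $3,848.39

$3,848.39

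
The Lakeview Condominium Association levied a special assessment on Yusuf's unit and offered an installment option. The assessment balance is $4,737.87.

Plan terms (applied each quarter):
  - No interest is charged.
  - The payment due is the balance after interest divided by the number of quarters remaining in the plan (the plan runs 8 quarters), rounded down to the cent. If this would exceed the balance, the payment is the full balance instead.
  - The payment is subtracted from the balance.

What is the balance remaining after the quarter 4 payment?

$2,368.95

# | Opening | Payment | End bal
1 | $4,737.87 | $592.23 | $4,145.64
2 | $4,145.64 | $592.23 | $3,553.41
3 | $3,553.41 | $592.23 | $2,961.18
4 | $2,961.18 | $592.23 | $2,368.95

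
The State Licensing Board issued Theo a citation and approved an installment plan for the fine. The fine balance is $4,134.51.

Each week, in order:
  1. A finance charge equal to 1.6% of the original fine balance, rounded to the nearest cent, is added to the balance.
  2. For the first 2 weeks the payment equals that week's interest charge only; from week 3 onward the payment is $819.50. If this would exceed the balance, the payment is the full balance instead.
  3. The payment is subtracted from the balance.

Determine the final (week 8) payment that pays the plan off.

$433.91

Week 1: opening $4,134.51; interest $66.15 → $4,200.66; payment $66.15; balance $4,134.51
Week 2: opening $4,134.51; interest $66.15 → $4,200.66; payment $66.15; balance $4,134.51
Week 3: opening $4,134.51; interest $66.15 → $4,200.66; payment $819.50; balance $3,381.16
Week 4: opening $3,381.16; interest $66.15 → $3,447.31; payment $819.50; balance $2,627.81
Week 5: opening $2,627.81; interest $66.15 → $2,693.96; payment $819.50; balance $1,874.46
Week 6: opening $1,874.46; interest $66.15 → $1,940.61; payment $819.50; balance $1,121.11
Week 7: opening $1,121.11; interest $66.15 → $1,187.26; payment $819.50; balance $367.76
Week 8: opening $367.76; interest $66.15 → $433.91; payment $433.91; balance $0.00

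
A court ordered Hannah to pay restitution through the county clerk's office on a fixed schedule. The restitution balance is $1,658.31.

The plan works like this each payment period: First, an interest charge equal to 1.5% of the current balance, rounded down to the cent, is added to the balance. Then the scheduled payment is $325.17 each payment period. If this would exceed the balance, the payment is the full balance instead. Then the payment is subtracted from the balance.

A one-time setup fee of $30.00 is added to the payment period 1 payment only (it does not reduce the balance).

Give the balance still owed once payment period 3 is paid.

Payment period 1: $1,658.31 +$24.87 interest = $1,683.18; pay $325.17 (+ $30.00 fee) → $1,358.01
Payment period 2: $1,358.01 +$20.37 interest = $1,378.38; pay $325.17 → $1,053.21
Payment period 3: $1,053.21 +$15.79 interest = $1,069.00; pay $325.17 → $743.83

$743.83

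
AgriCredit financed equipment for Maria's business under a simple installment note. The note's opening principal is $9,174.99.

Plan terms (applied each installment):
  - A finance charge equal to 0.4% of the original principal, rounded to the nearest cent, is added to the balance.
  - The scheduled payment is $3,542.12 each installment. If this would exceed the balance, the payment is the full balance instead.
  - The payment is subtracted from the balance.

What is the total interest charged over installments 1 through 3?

$110.10

Installment 1: $9,174.99 +$36.70 interest = $9,211.69; pay $3,542.12 → $5,669.57
Installment 2: $5,669.57 +$36.70 interest = $5,706.27; pay $3,542.12 → $2,164.15
Installment 3: $2,164.15 +$36.70 interest = $2,200.85; pay $2,200.85 → $0.00
Total interest: $36.70 + $36.70 + $36.70 = $110.10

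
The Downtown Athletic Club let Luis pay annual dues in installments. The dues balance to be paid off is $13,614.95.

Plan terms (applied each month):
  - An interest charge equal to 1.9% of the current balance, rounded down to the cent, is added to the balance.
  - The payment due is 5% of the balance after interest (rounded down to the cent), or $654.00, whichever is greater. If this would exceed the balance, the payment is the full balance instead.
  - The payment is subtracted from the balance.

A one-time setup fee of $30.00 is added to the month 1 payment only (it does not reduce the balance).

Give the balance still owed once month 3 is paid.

$12,347.26

Month 1: $13,614.95 +$258.68 interest = $13,873.63; pay $693.68 (+ $30.00 fee) → $13,179.95
Month 2: $13,179.95 +$250.41 interest = $13,430.36; pay $671.51 → $12,758.85
Month 3: $12,758.85 +$242.41 interest = $13,001.26; pay $654.00 → $12,347.26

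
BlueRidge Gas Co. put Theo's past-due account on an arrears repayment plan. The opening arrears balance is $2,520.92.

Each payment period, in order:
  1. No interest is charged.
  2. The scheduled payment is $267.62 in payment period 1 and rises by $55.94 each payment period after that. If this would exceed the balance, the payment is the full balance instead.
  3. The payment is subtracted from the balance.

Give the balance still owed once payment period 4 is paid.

# | Opening | Payment | End bal
1 | $2,520.92 | $267.62 | $2,253.30
2 | $2,253.30 | $323.56 | $1,929.74
3 | $1,929.74 | $379.50 | $1,550.24
4 | $1,550.24 | $435.44 | $1,114.80

$1,114.80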